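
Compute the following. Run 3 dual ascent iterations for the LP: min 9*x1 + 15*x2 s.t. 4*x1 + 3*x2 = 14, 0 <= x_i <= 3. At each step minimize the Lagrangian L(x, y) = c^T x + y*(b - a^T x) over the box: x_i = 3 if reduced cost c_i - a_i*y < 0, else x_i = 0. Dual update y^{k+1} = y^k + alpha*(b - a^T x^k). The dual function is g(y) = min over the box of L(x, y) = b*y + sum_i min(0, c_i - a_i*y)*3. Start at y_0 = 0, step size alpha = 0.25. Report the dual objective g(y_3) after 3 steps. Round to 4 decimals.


Dual ascent for LP: min 9*x1 + 15*x2, 4*x1 + 3*x2 = 14, 0 <= x_i <= 3
Step 1: y^k = 0.0, reduced costs: (9.0, 15.0)
  x^k = (0.0, 0.0), subgradient = b - a^T x = 14.0
  y^{k+1} = 0.0 + 0.25*14.0 = 3.5
Step 2: y^k = 3.5, reduced costs: (-5.0, 4.5)
  x^k = (3.0, 0.0), subgradient = b - a^T x = 2.0
  y^{k+1} = 3.5 + 0.25*2.0 = 4.0
Step 3: y^k = 4.0, reduced costs: (-7.0, 3.0)
  x^k = (3.0, 0.0), subgradient = b - a^T x = 2.0
  y^{k+1} = 4.0 + 0.25*2.0 = 4.5
Dual objective at y_3 = 4.5: reduced costs (-9.0, 1.5), box minimizer x = (3.0, 0.0)
g(y_3) = b*y + (c1 - a1*y)*x1 + (c2 - a2*y)*x2 = 14*4.5 + (-9.0)*3.0 + 1.5*0.0 = 63.0 - 27.0 + 0.0 = 36.0


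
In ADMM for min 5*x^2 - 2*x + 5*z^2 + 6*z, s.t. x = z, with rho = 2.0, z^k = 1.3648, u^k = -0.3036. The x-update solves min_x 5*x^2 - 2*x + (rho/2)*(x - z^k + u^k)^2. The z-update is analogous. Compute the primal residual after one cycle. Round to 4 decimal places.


ADMM iteration with rho = 2.0, z^k = 1.3648, u^k = -0.3036
Step 1: x-update.
Minimize 5*x^2 - 2*x + (2.0/2)*(x - 1.3648 - 0.3036)^2
FOC: (2*5 + 2.0)*x = 2 + 2.0*(1.3648 + 0.3036)
x^{k+1} = 0.4447
Step 2: z-update.
Minimize 5*z^2 + 6*z + (2.0/2)*(0.4447 - z - 0.3036)^2
FOC: (2*5 + 2.0)*z = -6 + 2.0*(0.4447 - 0.3036)
z^{k+1} = -0.4765
Step 3: u-update.
u^{k+1} = -0.3036 + 0.4447 + 0.4765 = 0.6176
Step 4: Primal residual = |0.4447 + 0.4765| = 0.9212


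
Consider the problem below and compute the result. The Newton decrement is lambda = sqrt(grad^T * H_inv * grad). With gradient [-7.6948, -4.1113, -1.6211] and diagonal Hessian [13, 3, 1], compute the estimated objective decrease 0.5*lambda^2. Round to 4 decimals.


Step 1: H is diagonal, so H^(-1) * g = [-0.5919, -1.3704, -1.6211].
Step 2: g^T H^(-1) g = sum_i g_i^2 / H_ii
  = (-7.6948)^2/13 + (-4.1113)^2/3 + (-1.6211)^2/1
  = 4.5546 + 5.6343 + 2.628 = 12.8168
Step 3: Objective decrease = 0.5 * g^T H^(-1) g = 6.4084


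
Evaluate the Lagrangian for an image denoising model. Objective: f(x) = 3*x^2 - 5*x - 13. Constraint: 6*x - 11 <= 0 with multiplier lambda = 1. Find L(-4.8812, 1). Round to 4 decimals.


Step 1: Evaluate f(x).
f(-4.8812) = 3*(-4.8812)^2 - 5*(-4.8812) - 13 = 82.8843
Step 2: Evaluate g(x).
g(-4.8812) = 6*-4.8812 - 11 = -40.2872
Step 3: Compute Lagrangian.
L = 82.8843 + 1*-40.2872 = 42.5971


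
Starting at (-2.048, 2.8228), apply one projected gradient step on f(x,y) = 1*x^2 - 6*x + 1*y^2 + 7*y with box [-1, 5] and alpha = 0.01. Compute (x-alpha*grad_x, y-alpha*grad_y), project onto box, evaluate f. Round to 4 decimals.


Step 1: Compute gradient at (-2.048, 2.8228).
grad_x = 2*1*-2.048 - 6 = -10.096
grad_y = 2*1*2.8228 + 7 = 12.6456
Step 2: Gradient step.
x_raw = -2.048 - 0.01*-10.096 = -1.947
y_raw = 2.8228 - 0.01*12.6456 = 2.6963
Step 3: Project onto [-1, 5].
x_proj = clip(-1.947) = -1.0
y_proj = clip(2.6963) = 2.6963
Step 4: Evaluate f.
f(-1.0, 2.6963) = 33.1447


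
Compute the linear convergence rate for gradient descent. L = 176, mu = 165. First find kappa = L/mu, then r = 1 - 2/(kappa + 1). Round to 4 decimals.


Step 1: Compute the condition number.
kappa = L/mu = 176/165 = 1.0667
Step 2: Compute the convergence rate.
r = 1 - 2/(kappa + 1) = 1 - 2*mu/(L + mu) = (L - mu)/(L + mu) = 11/341 = 0.0323


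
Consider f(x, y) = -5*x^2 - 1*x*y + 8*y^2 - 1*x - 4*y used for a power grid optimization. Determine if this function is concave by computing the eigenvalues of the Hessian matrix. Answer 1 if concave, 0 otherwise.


The Hessian of f(x,y) = -5*x^2 - 1*x*y + 8*y^2 - 1*x - 4*y is:
H = [[-10, -1], [-1, 16]]
Trace = -10 + 16 = 6
Determinant = -10*16 - (-1)^2 = -161
Discriminant = (6)^2 - 4*-161 = 680.0
Eigenvalues: lambda_1 = -10.0384, lambda_2 = 16.0384
The function is not concave.

0


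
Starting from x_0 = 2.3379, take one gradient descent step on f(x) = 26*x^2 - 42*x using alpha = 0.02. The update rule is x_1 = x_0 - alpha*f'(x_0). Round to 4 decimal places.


We compute the gradient at x_0 and apply the update.
f'(x) = 52*x - 42
f'(2.3379) = 52*2.3379 - 42 = 79.5708
x_1 = 2.3379 - 0.02*79.5708 = 0.7465


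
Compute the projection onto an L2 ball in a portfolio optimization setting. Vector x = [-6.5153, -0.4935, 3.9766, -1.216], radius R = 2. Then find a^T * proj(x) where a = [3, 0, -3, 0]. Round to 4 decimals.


Step 1: Compute ||x|| (intermediates to 6 decimals).
||x|| = sqrt((-6.5153)^2 + (-0.4935)^2 + 3.9766^2 + (-1.216)^2) = 7.744978
Step 2: Project.
Since ||x|| > R, scale = R/||x|| = 2/7.744978 = 0.258232, proj(x) = scale * x
proj(x) = [-1.682459, -0.127437, 1.026885, -0.31401]
Step 3: Dot product.
a^T * proj(x) = 3*(-1.682459) + 0*(-0.127437) - 3*1.026885 + 0*(-0.31401) = -8.128


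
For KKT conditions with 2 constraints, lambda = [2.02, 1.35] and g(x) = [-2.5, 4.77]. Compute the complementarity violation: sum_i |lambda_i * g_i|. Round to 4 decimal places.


KKT complementary slackness check:
lambda_1 * g_1 = 2.02 * -2.5 = -5.05
lambda_2 * g_2 = 1.35 * 4.77 = 6.4395
Total violation = 5.05 + 6.4395 = 11.4895


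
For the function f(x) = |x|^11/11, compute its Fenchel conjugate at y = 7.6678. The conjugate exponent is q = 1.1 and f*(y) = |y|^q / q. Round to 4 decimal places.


The conjugate exponent q satisfies 1/p + 1/q = 1.
p = 11, so q = 11/(11 - 1) = 1.1
|y|^q = 7.6678^1.1 = 9.4002
f*(7.6678) = 9.4002 / 1.1 = 8.5457


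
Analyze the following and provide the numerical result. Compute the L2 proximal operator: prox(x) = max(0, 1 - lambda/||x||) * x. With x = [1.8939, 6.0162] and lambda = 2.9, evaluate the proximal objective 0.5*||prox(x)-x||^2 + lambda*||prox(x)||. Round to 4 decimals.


Step 1: Compute ||x||.
||x|| = 6.3073
Step 2: Compute scaling factor.
scale = max(0, 1 - 2.9/6.3073) = 0.5402
Step 3: prox(x) = [1.0231, 3.25]
||prox(x)|| = 3.4073
Step 4: Proximal objective.
0.5*||prox-x||^2 = 4.205
lambda*||prox|| = 9.8812
Total = 14.0861


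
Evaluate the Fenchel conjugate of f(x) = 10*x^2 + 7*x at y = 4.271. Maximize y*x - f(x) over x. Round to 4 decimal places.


f*(y) = sup_x {y*x - a*x^2 - b*x} = sup_x {(y-b)*x - a*x^2}
FOC: (y - b) - 2a*x = 0 => x* = (y - b)/(2a)
x* = (4.271 - 7)/(2*10) = -0.1365
f*(4.271) = (y-b)^2/(4a) = (4.271 - 7)^2/(4*10)
= 7.4474/40 = 0.1862


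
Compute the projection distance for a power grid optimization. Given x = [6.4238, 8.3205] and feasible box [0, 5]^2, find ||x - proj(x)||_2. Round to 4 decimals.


Project each component onto [0, 5].
clip(6.4238) = 5.0, clip(8.3205) = 5.0
Projection = [5.0, 5.0]
Squared diffs: [2.0272, 11.0257]
Distance = sqrt(13.0529) = 3.6129


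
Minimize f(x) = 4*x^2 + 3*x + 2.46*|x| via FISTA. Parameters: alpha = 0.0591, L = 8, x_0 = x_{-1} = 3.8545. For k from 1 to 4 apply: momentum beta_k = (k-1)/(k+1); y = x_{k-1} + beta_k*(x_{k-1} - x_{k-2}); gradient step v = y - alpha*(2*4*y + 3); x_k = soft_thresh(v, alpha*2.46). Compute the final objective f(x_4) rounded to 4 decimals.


FISTA on f(x) = 4*x^2 + 3*x + 2.46*|x|
L = 8, alpha = 0.0591
Iteration 1: beta = 0.0, y = 3.8545 + 0.0*(3.8545 - 3.8545) = 3.8545
  grad(y) = 33.836, v = y - alpha*grad = 1.8548
  prox(v) = soft_thresh(1.8548, 0.1454) = 1.7094
Iteration 2: beta = 0.3333, y = 1.7094 + 0.3333*(1.7094 - 3.8545) = 0.9944
  grad(y) = 10.955, v = y - alpha*grad = 0.3469
  prox(v) = soft_thresh(0.3469, 0.1454) = 0.2015
Iteration 3: beta = 0.5, y = 0.2015 + 0.5*(0.2015 - 1.7094) = -0.5524
  grad(y) = -1.419, v = y - alpha*grad = -0.4685
  prox(v) = soft_thresh(-0.4685, 0.1454) = -0.3231
Iteration 4: beta = 0.6, y = -0.3231 + 0.6*(-0.3231 - 0.2015) = -0.6379
  grad(y) = -2.1035, v = y - alpha*grad = -0.5136
  prox(v) = soft_thresh(-0.5136, 0.1454) = -0.3682
f(x_4) = 4*(-0.3682)^2 + 3*(-0.3682) + 2.46*|-0.3682| = 0.3435


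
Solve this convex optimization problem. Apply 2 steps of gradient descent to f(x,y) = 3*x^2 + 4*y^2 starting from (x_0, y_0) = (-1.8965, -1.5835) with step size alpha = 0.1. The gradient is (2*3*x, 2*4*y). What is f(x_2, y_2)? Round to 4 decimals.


Gradient descent on f(x,y) = 3*x^2 + 4*y^2.
Starting point: (-1.8965, -1.5835), alpha = 0.1
Step 1: grad_x = 2*3*-1.8965 = -11.379, grad_y = 2*4*-1.5835 = -12.668
  x_1 = -1.8965 - 0.1*-11.379 = -0.7586
  y_1 = -1.5835 - 0.1*-12.668 = -0.3167
Step 2: grad_x = 2*3*-0.7586 = -4.5516, grad_y = 2*4*-0.3167 = -2.5336
  x_2 = -0.7586 - 0.1*-4.5516 = -0.3034
  y_2 = -0.3167 - 0.1*-2.5336 = -0.0633
f(-0.3034, -0.0633) = 3*(-0.3034)^2 + 4*(-0.0633)^2 = 0.2923


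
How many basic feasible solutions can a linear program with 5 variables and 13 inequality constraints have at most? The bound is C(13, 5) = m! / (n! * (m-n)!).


Each vertex corresponds to some choice of n active constraints out of m, so the number of vertices is at most C(m, n) = m! / (n!(m-n)!).
m = 13, n = 5
Numerator: 13 * 12 * 11 * 10 * 9
Denominator: 5! = 120
C(13, 5) = 1287


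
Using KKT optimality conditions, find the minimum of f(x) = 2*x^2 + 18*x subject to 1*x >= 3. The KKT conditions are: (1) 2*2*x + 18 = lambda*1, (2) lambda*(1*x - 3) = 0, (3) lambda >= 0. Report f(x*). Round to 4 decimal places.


Step 1: Try lambda = 0 (constraint inactive).
x_unc = -18/(2*2) = -4.5
Check: 1*-4.5 = -4.5 < 3 -- violated!
Step 2: Constraint must be active: 1*x = 3
x* = 3/1 = 3.0
lambda = (2*2*3.0 + 18)/1 = 30.0
Step 3: Compute optimal value.
f(x*) = 2*3.0^2 + 18*3.0 = 72.0


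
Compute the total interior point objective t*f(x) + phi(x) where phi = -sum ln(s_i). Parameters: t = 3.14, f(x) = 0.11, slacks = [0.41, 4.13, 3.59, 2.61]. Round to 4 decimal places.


Step 1: Compute log-barrier.
ln values: [-0.8916, 1.4183, 1.2782, 0.9594]
phi = -(-0.8916 + 1.4183 + 1.2782 + 0.9594) = -2.7642
Step 2: Compute augmented objective.
t*f(x) = 3.14*0.11 = 0.3454
Total = 0.3454 - 2.7642 = -2.4188


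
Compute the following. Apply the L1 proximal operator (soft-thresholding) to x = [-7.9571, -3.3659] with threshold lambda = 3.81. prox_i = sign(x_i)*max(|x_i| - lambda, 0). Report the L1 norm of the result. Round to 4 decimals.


Soft-thresholding with lambda = 3.81:
prox(-7.9571) = sign(-7.9571)*max(|-7.9571| - 3.81, 0) = -4.1471
prox(-3.3659) = sign(-3.3659)*max(|-3.3659| - 3.81, 0) = 0.0
prox(x) = [-4.1471, 0.0]
||prox(x)||_1 = 4.1471 + 0.0 = 4.1471


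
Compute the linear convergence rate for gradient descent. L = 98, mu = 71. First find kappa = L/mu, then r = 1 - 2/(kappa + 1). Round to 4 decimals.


Step 1: Compute the condition number.
kappa = L/mu = 98/71 = 1.3803
Step 2: Compute the convergence rate.
r = 1 - 2/(kappa + 1) = 1 - 2*mu/(L + mu) = (L - mu)/(L + mu) = 27/169 = 0.1598


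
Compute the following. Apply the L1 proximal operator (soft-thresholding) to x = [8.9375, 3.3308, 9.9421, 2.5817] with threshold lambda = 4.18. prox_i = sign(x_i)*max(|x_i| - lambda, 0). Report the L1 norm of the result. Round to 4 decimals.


Soft-thresholding with lambda = 4.18:
prox(8.9375) = sign(8.9375)*max(|8.9375| - 4.18, 0) = 4.7575
prox(3.3308) = sign(3.3308)*max(|3.3308| - 4.18, 0) = 0.0
prox(9.9421) = sign(9.9421)*max(|9.9421| - 4.18, 0) = 5.7621
prox(2.5817) = sign(2.5817)*max(|2.5817| - 4.18, 0) = 0.0
prox(x) = [4.7575, 0.0, 5.7621, 0.0]
||prox(x)||_1 = 4.7575 + 0.0 + 5.7621 + 0.0 = 10.5196


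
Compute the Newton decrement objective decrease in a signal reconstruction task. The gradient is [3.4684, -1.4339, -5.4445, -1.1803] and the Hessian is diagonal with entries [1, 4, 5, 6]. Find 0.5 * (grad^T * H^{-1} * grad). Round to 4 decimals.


Step 1: H is diagonal, so H^(-1) * g = [3.4684, -0.3585, -1.0889, -0.1967].
Step 2: g^T H^(-1) g = sum_i g_i^2 / H_ii
  = (3.4684)^2/1 + (-1.4339)^2/4 + (-5.4445)^2/5 + (-1.1803)^2/6
  = 12.0298 + 0.514 + 5.9285 + 0.2322 = 18.7045
Step 3: Objective decrease = 0.5 * g^T H^(-1) g = 9.3523


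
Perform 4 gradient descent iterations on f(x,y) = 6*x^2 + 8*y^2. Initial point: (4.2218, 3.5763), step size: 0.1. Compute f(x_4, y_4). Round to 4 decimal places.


Gradient descent on f(x,y) = 6*x^2 + 8*y^2.
Starting point: (4.2218, 3.5763), alpha = 0.1
Step 1: grad_x = 2*6*4.2218 = 50.6616, grad_y = 2*8*3.5763 = 57.2208
  x_1 = 4.2218 - 0.1*50.6616 = -0.8444
  y_1 = 3.5763 - 0.1*57.2208 = -2.1458
Step 2: grad_x = 2*6*-0.8444 = -10.1323, grad_y = 2*8*-2.1458 = -34.3325
  x_2 = -0.8444 - 0.1*-10.1323 = 0.1689
  y_2 = -2.1458 - 0.1*-34.3325 = 1.2875
Step 3: grad_x = 2*6*0.1689 = 2.0265, grad_y = 2*8*1.2875 = 20.5995
  x_3 = 0.1689 - 0.1*2.0265 = -0.0338
  y_3 = 1.2875 - 0.1*20.5995 = -0.7725
Step 4: grad_x = 2*6*-0.0338 = -0.4053, grad_y = 2*8*-0.7725 = -12.3597
  x_4 = -0.0338 - 0.1*-0.4053 = 0.0068
  y_4 = -0.7725 - 0.1*-12.3597 = 0.4635
f(0.0068, 0.4635) = 6*0.0068^2 + 8*0.4635^2 = 1.7188


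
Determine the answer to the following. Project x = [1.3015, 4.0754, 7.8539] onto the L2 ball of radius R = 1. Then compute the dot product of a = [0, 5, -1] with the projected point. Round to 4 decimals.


Step 1: Compute ||x|| (intermediates to 6 decimals).
||x|| = sqrt(1.3015^2 + 4.0754^2 + 7.8539^2) = 8.943519
Step 2: Project.
Since ||x|| > R, scale = R/||x|| = 1/8.943519 = 0.111813, proj(x) = scale * x
proj(x) = [0.145525, 0.455683, 0.878168]
Step 3: Dot product.
a^T * proj(x) = 0*0.145525 + 5*0.455683 - 1*0.878168 = 1.4002


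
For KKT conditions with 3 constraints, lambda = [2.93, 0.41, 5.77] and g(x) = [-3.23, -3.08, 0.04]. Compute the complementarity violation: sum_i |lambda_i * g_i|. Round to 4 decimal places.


KKT complementary slackness check:
lambda_1 * g_1 = 2.93 * -3.23 = -9.4639
lambda_2 * g_2 = 0.41 * -3.08 = -1.2628
lambda_3 * g_3 = 5.77 * 0.04 = 0.2308
Total violation = 9.4639 + 1.2628 + 0.2308 = 10.9575


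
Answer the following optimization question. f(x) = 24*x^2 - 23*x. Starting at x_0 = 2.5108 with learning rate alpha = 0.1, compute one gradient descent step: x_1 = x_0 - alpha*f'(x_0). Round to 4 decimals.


We compute the gradient at x_0 and apply the update.
f'(x) = 48*x - 23
f'(2.5108) = 48*2.5108 - 23 = 97.5184
x_1 = 2.5108 - 0.1*97.5184 = -7.241


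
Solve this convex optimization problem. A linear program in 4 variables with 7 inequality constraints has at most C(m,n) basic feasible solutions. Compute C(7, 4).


Each vertex corresponds to some choice of n active constraints out of m, so the number of vertices is at most C(m, n) = m! / (n!(m-n)!).
m = 7, n = 4
Numerator: 7 * 6 * 5 * 4
Denominator: 4! = 24
C(7, 4) = 35


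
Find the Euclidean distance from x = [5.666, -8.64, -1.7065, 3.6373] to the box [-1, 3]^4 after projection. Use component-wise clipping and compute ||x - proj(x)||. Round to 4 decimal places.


Project each component onto [-1, 3].
clip(5.666) = 3.0, clip(-8.64) = -1.0, clip(-1.7065) = -1.0, clip(3.6373) = 3.0
Projection = [3.0, -1.0, -1.0, 3.0]
Squared diffs: [7.1076, 58.3696, 0.4991, 0.4062]
Distance = sqrt(66.3825) = 8.1475


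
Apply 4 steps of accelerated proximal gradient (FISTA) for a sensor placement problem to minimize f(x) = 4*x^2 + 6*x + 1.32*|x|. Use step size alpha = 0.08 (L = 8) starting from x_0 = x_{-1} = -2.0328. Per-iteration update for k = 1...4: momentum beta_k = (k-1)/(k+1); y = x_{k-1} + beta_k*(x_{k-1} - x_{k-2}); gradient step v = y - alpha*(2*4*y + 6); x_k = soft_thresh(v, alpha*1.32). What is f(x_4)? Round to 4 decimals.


FISTA on f(x) = 4*x^2 + 6*x + 1.32*|x|
L = 8, alpha = 0.08
Iteration 1: beta = 0.0, y = -2.0328 + 0.0*(-2.0328 + 2.0328) = -2.0328
  grad(y) = -10.2624, v = y - alpha*grad = -1.2118
  prox(v) = soft_thresh(-1.2118, 0.1056) = -1.1062
Iteration 2: beta = 0.3333, y = -1.1062 + 0.3333*(-1.1062 + 2.0328) = -0.7973
  grad(y) = -0.3788, v = y - alpha*grad = -0.767
  prox(v) = soft_thresh(-0.767, 0.1056) = -0.6614
Iteration 3: beta = 0.5, y = -0.6614 + 0.5*(-0.6614 + 1.1062) = -0.4391
  grad(y) = 2.4875, v = y - alpha*grad = -0.6381
  prox(v) = soft_thresh(-0.6381, 0.1056) = -0.5325
Iteration 4: beta = 0.6, y = -0.5325 + 0.6*(-0.5325 + 0.6614) = -0.4551
  grad(y) = 2.3594, v = y - alpha*grad = -0.6438
  prox(v) = soft_thresh(-0.6438, 0.1056) = -0.5382
f(x_4) = 4*(-0.5382)^2 + 6*(-0.5382) + 1.32*|-0.5382| = -1.3601


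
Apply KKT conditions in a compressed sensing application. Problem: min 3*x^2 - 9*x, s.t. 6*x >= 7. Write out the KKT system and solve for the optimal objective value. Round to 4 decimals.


Step 1: Try lambda = 0 (constraint inactive).
Stationarity: 2*3*x - 9 = 0
x* = 9/(2*3) = 1.5
Check constraint: 6*1.5 = 9.0 >= 7 -- satisfied.
Step 2: Compute optimal value.
f(x*) = 3*1.5^2 - 9*1.5 = -6.75


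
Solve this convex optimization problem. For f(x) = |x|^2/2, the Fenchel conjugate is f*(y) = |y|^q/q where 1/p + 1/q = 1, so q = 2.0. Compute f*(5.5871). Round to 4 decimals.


The conjugate exponent q satisfies 1/p + 1/q = 1.
p = 2, so q = 2/(2 - 1) = 2.0
|y|^q = 5.5871^2.0 = 31.2157
f*(5.5871) = 31.2157 / 2.0 = 15.6078


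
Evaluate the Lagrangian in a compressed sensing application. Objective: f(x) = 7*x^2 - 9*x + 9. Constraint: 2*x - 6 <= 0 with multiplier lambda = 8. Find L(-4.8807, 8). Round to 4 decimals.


Step 1: Evaluate f(x).
f(-4.8807) = 7*(-4.8807)^2 - 9*(-4.8807) + 9 = 219.6749
Step 2: Evaluate g(x).
g(-4.8807) = 2*-4.8807 - 6 = -15.7614
Step 3: Compute Lagrangian.
L = 219.6749 + 8*-15.7614 = 93.5837


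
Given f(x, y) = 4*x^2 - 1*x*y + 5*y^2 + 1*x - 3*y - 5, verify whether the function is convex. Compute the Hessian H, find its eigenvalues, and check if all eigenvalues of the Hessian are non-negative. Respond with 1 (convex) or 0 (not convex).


The Hessian of f(x,y) = 4*x^2 - 1*x*y + 5*y^2 + 1*x - 3*y - 5 is:
H = [[8, -1], [-1, 10]]
Trace = 8 + 10 = 18
Determinant = 8*10 - (-1)^2 = 79
Discriminant = (18)^2 - 4*79 = 8.0
Eigenvalues: lambda_1 = 7.5858, lambda_2 = 10.4142
The function is convex.

1


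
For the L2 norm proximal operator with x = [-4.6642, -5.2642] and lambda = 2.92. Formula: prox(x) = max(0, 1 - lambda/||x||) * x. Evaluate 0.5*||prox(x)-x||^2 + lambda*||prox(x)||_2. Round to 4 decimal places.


Step 1: Compute ||x||.
||x|| = 7.0332
Step 2: Compute scaling factor.
scale = max(0, 1 - 2.92/7.0332) = 0.5848
Step 3: prox(x) = [-2.7278, -3.0787]
||prox(x)|| = 4.1132
Step 4: Proximal objective.
0.5*||prox-x||^2 = 4.2632
lambda*||prox|| = 12.0105
Total = 16.2739


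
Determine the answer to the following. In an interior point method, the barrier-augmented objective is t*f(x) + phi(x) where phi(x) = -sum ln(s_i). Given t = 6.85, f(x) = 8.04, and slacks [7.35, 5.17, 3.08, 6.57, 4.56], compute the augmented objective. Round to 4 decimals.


Step 1: Compute log-barrier.
ln values: [1.9947, 1.6429, 1.1249, 1.8825, 1.5173]
phi = -(1.9947 + 1.6429 + 1.1249 + 1.8825 + 1.5173) = -8.1623
Step 2: Compute augmented objective.
t*f(x) = 6.85*8.04 = 55.074
Total = 55.074 - 8.1623 = 46.9117


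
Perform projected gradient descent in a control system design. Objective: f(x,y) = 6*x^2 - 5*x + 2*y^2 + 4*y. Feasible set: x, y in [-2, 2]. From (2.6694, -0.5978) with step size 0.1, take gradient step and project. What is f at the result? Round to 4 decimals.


Step 1: Compute gradient at (2.6694, -0.5978).
grad_x = 2*6*2.6694 - 5 = 27.0328
grad_y = 2*2*-0.5978 + 4 = 1.6088
Step 2: Gradient step.
x_raw = 2.6694 - 0.1*27.0328 = -0.0339
y_raw = -0.5978 - 0.1*1.6088 = -0.7587
Step 3: Project onto [-2, 2].
x_proj = clip(-0.0339) = -0.0339
y_proj = clip(-0.7587) = -0.7587
Step 4: Evaluate f.
f(-0.0339, -0.7587) = -1.7072


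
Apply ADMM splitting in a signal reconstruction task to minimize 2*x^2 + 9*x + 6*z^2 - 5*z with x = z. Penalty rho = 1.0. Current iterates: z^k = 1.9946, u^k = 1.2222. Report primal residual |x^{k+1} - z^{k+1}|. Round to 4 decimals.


ADMM iteration with rho = 1.0, z^k = 1.9946, u^k = 1.2222
Step 1: x-update.
Minimize 2*x^2 + 9*x + (1.0/2)*(x - 1.9946 + 1.2222)^2
FOC: (2*2 + 1.0)*x = -9 + 1.0*(1.9946 - 1.2222)
x^{k+1} = -1.6455
Step 2: z-update.
Minimize 6*z^2 - 5*z + (1.0/2)*(-1.6455 - z + 1.2222)^2
FOC: (2*6 + 1.0)*z = 5 + 1.0*(-1.6455 + 1.2222)
z^{k+1} = 0.3521
Step 3: u-update.
u^{k+1} = 1.2222 - 1.6455 - 0.3521 = -0.7754
Step 4: Primal residual = |-1.6455 - 0.3521| = 1.9976


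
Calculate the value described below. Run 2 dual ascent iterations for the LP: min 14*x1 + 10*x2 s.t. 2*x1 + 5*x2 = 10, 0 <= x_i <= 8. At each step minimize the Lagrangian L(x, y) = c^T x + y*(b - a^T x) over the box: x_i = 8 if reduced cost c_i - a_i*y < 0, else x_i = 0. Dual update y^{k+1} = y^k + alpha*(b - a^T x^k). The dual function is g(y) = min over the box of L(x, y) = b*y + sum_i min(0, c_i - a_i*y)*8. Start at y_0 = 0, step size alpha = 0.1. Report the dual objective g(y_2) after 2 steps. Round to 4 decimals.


Dual ascent for LP: min 14*x1 + 10*x2, 2*x1 + 5*x2 = 10, 0 <= x_i <= 8
Step 1: y^k = 0.0, reduced costs: (14.0, 10.0)
  x^k = (0.0, 0.0), subgradient = b - a^T x = 10.0
  y^{k+1} = 0.0 + 0.1*10.0 = 1.0
Step 2: y^k = 1.0, reduced costs: (12.0, 5.0)
  x^k = (0.0, 0.0), subgradient = b - a^T x = 10.0
  y^{k+1} = 1.0 + 0.1*10.0 = 2.0
Dual objective at y_2 = 2.0: reduced costs (10.0, 0.0), box minimizer x = (0.0, 0.0)
g(y_2) = b*y + (c1 - a1*y)*x1 + (c2 - a2*y)*x2 = 10*2.0 + 10.0*0.0 + 0.0*0.0 = 20.0 + 0.0 + 0.0 = 20.0


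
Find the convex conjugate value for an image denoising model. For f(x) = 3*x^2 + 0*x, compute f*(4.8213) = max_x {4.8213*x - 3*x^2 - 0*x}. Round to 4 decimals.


f*(y) = sup_x {y*x - a*x^2 - b*x} = sup_x {(y-b)*x - a*x^2}
FOC: (y - b) - 2a*x = 0 => x* = (y - b)/(2a)
x* = (4.8213 - 0)/(2*3) = 0.8036
f*(4.8213) = (y-b)^2/(4a) = (4.8213 - 0)^2/(4*3)
= 23.2449/12 = 1.9371


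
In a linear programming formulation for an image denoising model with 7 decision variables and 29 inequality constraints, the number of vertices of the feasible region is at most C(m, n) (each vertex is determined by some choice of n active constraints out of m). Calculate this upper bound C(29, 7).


Each vertex corresponds to some choice of n active constraints out of m, so the number of vertices is at most C(m, n) = m! / (n!(m-n)!).
m = 29, n = 7
Numerator: 29 * 28 * 27 * 26 * 25 * 24 * 23
Denominator: 7! = 5040
C(29, 7) = 1560780


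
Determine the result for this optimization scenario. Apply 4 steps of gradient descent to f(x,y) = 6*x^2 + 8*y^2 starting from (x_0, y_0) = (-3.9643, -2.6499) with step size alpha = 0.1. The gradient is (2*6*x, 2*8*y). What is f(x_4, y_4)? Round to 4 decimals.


Gradient descent on f(x,y) = 6*x^2 + 8*y^2.
Starting point: (-3.9643, -2.6499), alpha = 0.1
Step 1: grad_x = 2*6*-3.9643 = -47.5716, grad_y = 2*8*-2.6499 = -42.3984
  x_1 = -3.9643 - 0.1*-47.5716 = 0.7929
  y_1 = -2.6499 - 0.1*-42.3984 = 1.5899
Step 2: grad_x = 2*6*0.7929 = 9.5143, grad_y = 2*8*1.5899 = 25.439
  x_2 = 0.7929 - 0.1*9.5143 = -0.1586
  y_2 = 1.5899 - 0.1*25.439 = -0.954
Step 3: grad_x = 2*6*-0.1586 = -1.9029, grad_y = 2*8*-0.954 = -15.2634
  x_3 = -0.1586 - 0.1*-1.9029 = 0.0317
  y_3 = -0.954 - 0.1*-15.2634 = 0.5724
Step 4: grad_x = 2*6*0.0317 = 0.3806, grad_y = 2*8*0.5724 = 9.1581
  x_4 = 0.0317 - 0.1*0.3806 = -0.0063
  y_4 = 0.5724 - 0.1*9.1581 = -0.3434
f(-0.0063, -0.3434) = 6*(-0.0063)^2 + 8*(-0.3434)^2 = 0.9438


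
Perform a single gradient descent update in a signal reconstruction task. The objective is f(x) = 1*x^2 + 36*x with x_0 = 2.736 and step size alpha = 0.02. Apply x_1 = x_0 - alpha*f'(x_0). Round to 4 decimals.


We compute the gradient at x_0 and apply the update.
f'(x) = 2*x + 36
f'(2.736) = 2*2.736 + 36 = 41.472
x_1 = 2.736 - 0.02*41.472 = 1.9066


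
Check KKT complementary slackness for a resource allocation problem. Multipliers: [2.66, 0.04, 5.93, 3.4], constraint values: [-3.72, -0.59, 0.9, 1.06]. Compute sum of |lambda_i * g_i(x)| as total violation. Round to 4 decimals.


KKT complementary slackness check:
lambda_1 * g_1 = 2.66 * -3.72 = -9.8952
lambda_2 * g_2 = 0.04 * -0.59 = -0.0236
lambda_3 * g_3 = 5.93 * 0.9 = 5.337
lambda_4 * g_4 = 3.4 * 1.06 = 3.604
Total violation = 9.8952 + 0.0236 + 5.337 + 3.604 = 18.8598


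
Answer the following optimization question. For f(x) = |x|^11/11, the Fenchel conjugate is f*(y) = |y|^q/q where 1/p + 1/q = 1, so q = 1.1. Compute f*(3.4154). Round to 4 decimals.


The conjugate exponent q satisfies 1/p + 1/q = 1.
p = 11, so q = 11/(11 - 1) = 1.1
|y|^q = 3.4154^1.1 = 3.8618
f*(3.4154) = 3.8618 / 1.1 = 3.5107


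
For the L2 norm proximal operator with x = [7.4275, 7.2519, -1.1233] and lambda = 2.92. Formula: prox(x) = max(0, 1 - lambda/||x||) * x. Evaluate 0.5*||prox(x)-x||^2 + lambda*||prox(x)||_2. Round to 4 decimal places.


Step 1: Compute ||x||.
||x|| = 10.4412
Step 2: Compute scaling factor.
scale = max(0, 1 - 2.92/10.4412) = 0.7203
Step 3: prox(x) = [5.3503, 5.2238, -0.8092]
||prox(x)|| = 7.5212
Step 4: Proximal objective.
0.5*||prox-x||^2 = 4.2632
lambda*||prox|| = 21.9619
Total = 26.2252


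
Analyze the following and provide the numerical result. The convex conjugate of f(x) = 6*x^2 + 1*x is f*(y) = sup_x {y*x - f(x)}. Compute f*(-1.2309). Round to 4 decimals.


f*(y) = sup_x {y*x - a*x^2 - b*x} = sup_x {(y-b)*x - a*x^2}
FOC: (y - b) - 2a*x = 0 => x* = (y - b)/(2a)
x* = (-1.2309 - 1)/(2*6) = -0.1859
f*(-1.2309) = (y-b)^2/(4a) = (-1.2309 - 1)^2/(4*6)
= 4.9769/24 = 0.2074


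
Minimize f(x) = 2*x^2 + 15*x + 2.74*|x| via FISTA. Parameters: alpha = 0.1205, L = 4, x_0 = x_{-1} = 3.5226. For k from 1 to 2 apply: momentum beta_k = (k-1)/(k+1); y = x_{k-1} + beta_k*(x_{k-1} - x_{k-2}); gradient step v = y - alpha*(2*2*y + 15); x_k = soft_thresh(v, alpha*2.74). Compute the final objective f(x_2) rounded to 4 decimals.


FISTA on f(x) = 2*x^2 + 15*x + 2.74*|x|
L = 4, alpha = 0.1205
Iteration 1: beta = 0.0, y = 3.5226 + 0.0*(3.5226 - 3.5226) = 3.5226
  grad(y) = 29.0904, v = y - alpha*grad = 0.0172
  prox(v) = soft_thresh(0.0172, 0.3302) = 0.0
Iteration 2: beta = 0.3333, y = 0.0 + 0.3333*(0.0 - 3.5226) = -1.1742
  grad(y) = 10.3032, v = y - alpha*grad = -2.4157
  prox(v) = soft_thresh(-2.4157, 0.3302) = -2.0856
f(x_2) = 2*(-2.0856)^2 + 15*(-2.0856) + 2.74*|-2.0856| = -16.8699


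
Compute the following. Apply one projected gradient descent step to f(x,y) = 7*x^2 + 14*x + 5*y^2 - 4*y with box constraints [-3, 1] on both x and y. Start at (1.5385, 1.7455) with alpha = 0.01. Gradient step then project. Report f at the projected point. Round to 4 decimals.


Step 1: Compute gradient at (1.5385, 1.7455).
grad_x = 2*7*1.5385 + 14 = 35.539
grad_y = 2*5*1.7455 - 4 = 13.455
Step 2: Gradient step.
x_raw = 1.5385 - 0.01*35.539 = 1.1831
y_raw = 1.7455 - 0.01*13.455 = 1.611
Step 3: Project onto [-3, 1].
x_proj = clip(1.1831) = 1.0
y_proj = clip(1.611) = 1.0
Step 4: Evaluate f.
f(1.0, 1.0) = 22.0


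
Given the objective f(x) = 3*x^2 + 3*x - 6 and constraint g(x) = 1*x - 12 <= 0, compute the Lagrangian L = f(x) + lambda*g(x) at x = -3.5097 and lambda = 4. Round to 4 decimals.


Step 1: Evaluate f(x).
f(-3.5097) = 3*(-3.5097)^2 + 3*(-3.5097) - 6 = 20.4249
Step 2: Evaluate g(x).
g(-3.5097) = 1*-3.5097 - 12 = -15.5097
Step 3: Compute Lagrangian.
L = 20.4249 + 4*-15.5097 = -41.6139


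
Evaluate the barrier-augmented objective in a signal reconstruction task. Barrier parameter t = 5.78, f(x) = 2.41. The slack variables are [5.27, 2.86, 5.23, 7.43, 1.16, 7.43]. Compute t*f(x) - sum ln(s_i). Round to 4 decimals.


Step 1: Compute log-barrier.
ln values: [1.662, 1.0508, 1.6544, 2.0055, 0.1484, 2.0055]
phi = -(1.662 + 1.0508 + 1.6544 + 2.0055 + 0.1484 + 2.0055) = -8.5267
Step 2: Compute augmented objective.
t*f(x) = 5.78*2.41 = 13.9298
Total = 13.9298 - 8.5267 = 5.4031


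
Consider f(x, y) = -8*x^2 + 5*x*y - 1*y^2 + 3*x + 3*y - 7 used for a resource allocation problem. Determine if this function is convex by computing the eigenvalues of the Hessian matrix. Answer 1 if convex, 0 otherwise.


The Hessian of f(x,y) = -8*x^2 + 5*x*y - 1*y^2 + 3*x + 3*y - 7 is:
H = [[-16, 5], [5, -2]]
Trace = -16 - 2 = -18
Determinant = -16*-2 - (5)^2 = 7
Discriminant = (-18)^2 - 4*7 = 296.0
Eigenvalues: lambda_1 = -17.6023, lambda_2 = -0.3977
The function is not convex.

0


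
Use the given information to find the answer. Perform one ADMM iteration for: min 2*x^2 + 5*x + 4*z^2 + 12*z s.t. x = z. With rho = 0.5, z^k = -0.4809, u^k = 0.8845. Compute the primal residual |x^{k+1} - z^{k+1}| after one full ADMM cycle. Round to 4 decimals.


ADMM iteration with rho = 0.5, z^k = -0.4809, u^k = 0.8845
Step 1: x-update.
Minimize 2*x^2 + 5*x + (0.5/2)*(x + 0.4809 + 0.8845)^2
FOC: (2*2 + 0.5)*x = -5 + 0.5*(-0.4809 - 0.8845)
x^{k+1} = -1.2628
Step 2: z-update.
Minimize 4*z^2 + 12*z + (0.5/2)*(-1.2628 - z + 0.8845)^2
FOC: (2*4 + 0.5)*z = -12 + 0.5*(-1.2628 + 0.8845)
z^{k+1} = -1.434
Step 3: u-update.
u^{k+1} = 0.8845 - 1.2628 + 1.434 = 1.0557
Step 4: Primal residual = |-1.2628 + 1.434| = 0.1712


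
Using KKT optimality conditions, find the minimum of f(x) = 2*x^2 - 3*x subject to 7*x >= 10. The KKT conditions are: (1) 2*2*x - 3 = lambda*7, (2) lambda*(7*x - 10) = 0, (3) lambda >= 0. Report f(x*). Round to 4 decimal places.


Step 1: Try lambda = 0 (constraint inactive).
x_unc = 3/(2*2) = 0.75
Check: 7*0.75 = 5.25 < 10 -- violated!
Step 2: Constraint must be active: 7*x = 10
x* = 10/7 = 1.4286 (rounded; the exact value 10/7 is used below)
lambda = (2*2*(10/7) - 3)/7 = 0.3878
Step 3: Compute optimal value.
f(x*) = 2*(10/7)^2 - 3*(10/7) = -0.2041


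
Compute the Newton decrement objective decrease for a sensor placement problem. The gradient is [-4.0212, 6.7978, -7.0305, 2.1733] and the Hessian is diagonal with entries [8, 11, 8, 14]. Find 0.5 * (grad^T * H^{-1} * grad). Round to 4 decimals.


Step 1: H is diagonal, so H^(-1) * g = [-0.5027, 0.618, -0.8788, 0.1552].
Step 2: g^T H^(-1) g = sum_i g_i^2 / H_ii
  = (-4.0212)^2/8 + (6.7978)^2/11 + (-7.0305)^2/8 + (2.1733)^2/14
  = 2.0213 + 4.2009 + 6.1785 + 0.3374 = 12.738
Step 3: Objective decrease = 0.5 * g^T H^(-1) g = 6.369


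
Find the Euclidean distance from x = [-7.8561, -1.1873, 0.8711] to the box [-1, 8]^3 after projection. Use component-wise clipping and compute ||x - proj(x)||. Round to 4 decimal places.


Project each component onto [-1, 8].
clip(-7.8561) = -1.0, clip(-1.1873) = -1.0, clip(0.8711) = 0.8711
Projection = [-1.0, -1.0, 0.8711]
Squared diffs: [47.0061, 0.0351, 0.0]
Distance = sqrt(47.0412) = 6.8587


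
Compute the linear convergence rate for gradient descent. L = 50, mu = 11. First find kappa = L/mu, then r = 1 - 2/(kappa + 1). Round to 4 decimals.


Step 1: Compute the condition number.
kappa = L/mu = 50/11 = 4.5455
Step 2: Compute the convergence rate.
r = 1 - 2/(kappa + 1) = 1 - 2*mu/(L + mu) = (L - mu)/(L + mu) = 39/61 = 0.6393


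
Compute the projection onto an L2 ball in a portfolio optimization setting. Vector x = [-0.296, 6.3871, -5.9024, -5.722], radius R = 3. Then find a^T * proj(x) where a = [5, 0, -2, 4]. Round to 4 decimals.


Step 1: Compute ||x|| (intermediates to 6 decimals).
||x|| = sqrt((-0.296)^2 + 6.3871^2 + (-5.9024)^2 + (-5.722)^2) = 10.414522
Step 2: Project.
Since ||x|| > R, scale = R/||x|| = 3/10.414522 = 0.288059, proj(x) = scale * x
proj(x) = [-0.085265, 1.839862, -1.700239, -1.648274]
Step 3: Dot product.
a^T * proj(x) = 5*(-0.085265) + 0*1.839862 - 2*(-1.700239) + 4*(-1.648274) = -3.6189


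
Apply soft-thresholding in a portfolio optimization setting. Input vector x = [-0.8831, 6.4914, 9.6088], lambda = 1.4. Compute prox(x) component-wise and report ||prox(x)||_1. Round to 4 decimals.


Soft-thresholding with lambda = 1.4:
prox(-0.8831) = sign(-0.8831)*max(|-0.8831| - 1.4, 0) = 0.0
prox(6.4914) = sign(6.4914)*max(|6.4914| - 1.4, 0) = 5.0914
prox(9.6088) = sign(9.6088)*max(|9.6088| - 1.4, 0) = 8.2088
prox(x) = [0.0, 5.0914, 8.2088]
||prox(x)||_1 = 0.0 + 5.0914 + 8.2088 = 13.3002


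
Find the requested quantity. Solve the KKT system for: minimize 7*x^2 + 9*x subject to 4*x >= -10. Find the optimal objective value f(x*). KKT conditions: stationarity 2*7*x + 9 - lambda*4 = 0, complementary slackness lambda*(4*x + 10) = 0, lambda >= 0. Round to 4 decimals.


Step 1: Try lambda = 0 (constraint inactive).
Stationarity: 2*7*x + 9 = 0
x* = -9/(2*7) = -9/14 = -0.6429 (rounded; the exact value -9/14 is used below)
Check constraint: 4*-0.6429 = -2.5716 >= -10 -- satisfied.
Step 2: Compute optimal value.
f(x*) = 7*(-9/14)^2 + 9*(-9/14) = -2.8929


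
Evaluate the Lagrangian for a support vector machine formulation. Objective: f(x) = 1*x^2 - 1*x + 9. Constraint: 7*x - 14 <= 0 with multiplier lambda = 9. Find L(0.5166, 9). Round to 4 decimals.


Step 1: Evaluate f(x).
f(0.5166) = 1*0.5166^2 - 1*0.5166 + 9 = 8.7503
Step 2: Evaluate g(x).
g(0.5166) = 7*0.5166 - 14 = -10.3838
Step 3: Compute Lagrangian.
L = 8.7503 + 9*-10.3838 = -84.7039


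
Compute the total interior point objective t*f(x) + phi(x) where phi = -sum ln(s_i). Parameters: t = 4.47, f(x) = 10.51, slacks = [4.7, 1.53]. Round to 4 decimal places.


Step 1: Compute log-barrier.
ln values: [1.5476, 0.4253]
phi = -(1.5476 + 0.4253) = -1.9728
Step 2: Compute augmented objective.
t*f(x) = 4.47*10.51 = 46.9797
Total = 46.9797 - 1.9728 = 45.0069


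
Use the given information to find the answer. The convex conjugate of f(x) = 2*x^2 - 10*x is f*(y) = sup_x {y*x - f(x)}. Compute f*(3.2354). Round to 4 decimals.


f*(y) = sup_x {y*x - a*x^2 - b*x} = sup_x {(y-b)*x - a*x^2}
FOC: (y - b) - 2a*x = 0 => x* = (y - b)/(2a)
x* = (3.2354 + 10)/(2*2) = 3.3089
f*(3.2354) = (y-b)^2/(4a) = (3.2354 + 10)^2/(4*2)
= 175.1758/8 = 21.897


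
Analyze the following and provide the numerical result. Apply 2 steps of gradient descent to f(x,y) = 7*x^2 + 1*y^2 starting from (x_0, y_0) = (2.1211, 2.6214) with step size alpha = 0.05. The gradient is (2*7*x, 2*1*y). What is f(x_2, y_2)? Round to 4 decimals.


Gradient descent on f(x,y) = 7*x^2 + 1*y^2.
Starting point: (2.1211, 2.6214), alpha = 0.05
Step 1: grad_x = 2*7*2.1211 = 29.6954, grad_y = 2*1*2.6214 = 5.2428
  x_1 = 2.1211 - 0.05*29.6954 = 0.6363
  y_1 = 2.6214 - 0.05*5.2428 = 2.3593
Step 2: grad_x = 2*7*0.6363 = 8.9086, grad_y = 2*1*2.3593 = 4.7185
  x_2 = 0.6363 - 0.05*8.9086 = 0.1909
  y_2 = 2.3593 - 0.05*4.7185 = 2.1233
f(0.1909, 2.1233) = 7*0.1909^2 + 1*2.1233^2 = 4.7636


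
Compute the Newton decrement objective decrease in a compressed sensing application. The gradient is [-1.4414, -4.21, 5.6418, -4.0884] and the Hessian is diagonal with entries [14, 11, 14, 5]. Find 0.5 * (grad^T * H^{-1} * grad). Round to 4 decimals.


Step 1: H is diagonal, so H^(-1) * g = [-0.103, -0.3827, 0.403, -0.8177].
Step 2: g^T H^(-1) g = sum_i g_i^2 / H_ii
  = (-1.4414)^2/14 + (-4.21)^2/11 + (5.6418)^2/14 + (-4.0884)^2/5
  = 0.1484 + 1.6113 + 2.2736 + 3.343 = 7.3763
Step 3: Objective decrease = 0.5 * g^T H^(-1) g = 3.6881


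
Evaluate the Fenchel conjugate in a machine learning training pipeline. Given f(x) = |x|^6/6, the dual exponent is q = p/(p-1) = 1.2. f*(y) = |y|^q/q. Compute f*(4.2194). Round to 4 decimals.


The conjugate exponent q satisfies 1/p + 1/q = 1.
p = 6, so q = 6/(6 - 1) = 1.2
|y|^q = 4.2194^1.2 = 5.6273
f*(4.2194) = 5.6273 / 1.2 = 4.6894


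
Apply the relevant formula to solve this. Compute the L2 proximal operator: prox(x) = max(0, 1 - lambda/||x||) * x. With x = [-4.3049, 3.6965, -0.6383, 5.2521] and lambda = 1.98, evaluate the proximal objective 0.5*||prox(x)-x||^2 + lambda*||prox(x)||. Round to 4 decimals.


Step 1: Compute ||x||.
||x|| = 7.7581
Step 2: Compute scaling factor.
scale = max(0, 1 - 1.98/7.7581) = 0.7448
Step 3: prox(x) = [-3.2062, 2.7531, -0.4754, 3.9117]
||prox(x)|| = 5.7781
Step 4: Proximal objective.
0.5*||prox-x||^2 = 1.9602
lambda*||prox|| = 11.4406
Total = 13.4009


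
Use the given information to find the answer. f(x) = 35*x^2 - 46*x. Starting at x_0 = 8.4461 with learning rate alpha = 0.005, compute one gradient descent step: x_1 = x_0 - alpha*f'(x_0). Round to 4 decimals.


We compute the gradient at x_0 and apply the update.
f'(x) = 70*x - 46
f'(8.4461) = 70*8.4461 - 46 = 545.227
x_1 = 8.4461 - 0.005*545.227 = 5.72


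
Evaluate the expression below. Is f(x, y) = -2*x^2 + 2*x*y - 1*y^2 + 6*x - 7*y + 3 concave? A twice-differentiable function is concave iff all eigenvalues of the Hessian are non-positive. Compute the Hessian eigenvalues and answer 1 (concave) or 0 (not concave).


The Hessian of f(x,y) = -2*x^2 + 2*x*y - 1*y^2 + 6*x - 7*y + 3 is:
H = [[-4, 2], [2, -2]]
Trace = -4 - 2 = -6
Determinant = -4*-2 - (2)^2 = 4
Discriminant = (-6)^2 - 4*4 = 20.0
Eigenvalues: lambda_1 = -5.2361, lambda_2 = -0.7639
The function is concave.

1


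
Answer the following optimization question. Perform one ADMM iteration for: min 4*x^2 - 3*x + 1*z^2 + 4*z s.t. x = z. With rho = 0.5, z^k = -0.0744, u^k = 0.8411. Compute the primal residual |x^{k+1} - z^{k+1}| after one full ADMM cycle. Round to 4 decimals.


ADMM iteration with rho = 0.5, z^k = -0.0744, u^k = 0.8411
Step 1: x-update.
Minimize 4*x^2 - 3*x + (0.5/2)*(x + 0.0744 + 0.8411)^2
FOC: (2*4 + 0.5)*x = 3 + 0.5*(-0.0744 - 0.8411)
x^{k+1} = 0.2991
Step 2: z-update.
Minimize 1*z^2 + 4*z + (0.5/2)*(0.2991 - z + 0.8411)^2
FOC: (2*1 + 0.5)*z = -4 + 0.5*(0.2991 + 0.8411)
z^{k+1} = -1.372
Step 3: u-update.
u^{k+1} = 0.8411 + 0.2991 + 1.372 = 2.5122
Step 4: Primal residual = |0.2991 + 1.372| = 1.6711


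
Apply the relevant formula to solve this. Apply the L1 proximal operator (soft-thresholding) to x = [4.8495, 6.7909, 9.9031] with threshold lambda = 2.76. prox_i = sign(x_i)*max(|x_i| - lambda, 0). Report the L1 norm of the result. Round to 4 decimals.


Soft-thresholding with lambda = 2.76:
prox(4.8495) = sign(4.8495)*max(|4.8495| - 2.76, 0) = 2.0895
prox(6.7909) = sign(6.7909)*max(|6.7909| - 2.76, 0) = 4.0309
prox(9.9031) = sign(9.9031)*max(|9.9031| - 2.76, 0) = 7.1431
prox(x) = [2.0895, 4.0309, 7.1431]
||prox(x)||_1 = 2.0895 + 4.0309 + 7.1431 = 13.2635


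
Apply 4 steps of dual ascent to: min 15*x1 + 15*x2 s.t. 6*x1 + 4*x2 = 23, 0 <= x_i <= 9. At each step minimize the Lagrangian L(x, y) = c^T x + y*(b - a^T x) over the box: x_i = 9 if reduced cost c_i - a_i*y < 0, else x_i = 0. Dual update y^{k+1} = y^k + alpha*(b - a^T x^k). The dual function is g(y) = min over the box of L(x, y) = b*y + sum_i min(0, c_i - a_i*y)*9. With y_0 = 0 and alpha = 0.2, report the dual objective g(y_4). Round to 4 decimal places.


Dual ascent for LP: min 15*x1 + 15*x2, 6*x1 + 4*x2 = 23, 0 <= x_i <= 9
Step 1: y^k = 0.0, reduced costs: (15.0, 15.0)
  x^k = (0.0, 0.0), subgradient = b - a^T x = 23.0
  y^{k+1} = 0.0 + 0.2*23.0 = 4.6
Step 2: y^k = 4.6, reduced costs: (-12.6, -3.4)
  x^k = (9.0, 9.0), subgradient = b - a^T x = -67.0
  y^{k+1} = 4.6 + 0.2*-67.0 = -8.8
Step 3: y^k = -8.8, reduced costs: (67.8, 50.2)
  x^k = (0.0, 0.0), subgradient = b - a^T x = 23.0
  y^{k+1} = -8.8 + 0.2*23.0 = -4.2
Step 4: y^k = -4.2, reduced costs: (40.2, 31.8)
  x^k = (0.0, 0.0), subgradient = b - a^T x = 23.0
  y^{k+1} = -4.2 + 0.2*23.0 = 0.4
Dual objective at y_4 = 0.4: reduced costs (12.6, 13.4), box minimizer x = (0.0, 0.0)
g(y_4) = b*y + (c1 - a1*y)*x1 + (c2 - a2*y)*x2 = 23*0.4 + 12.6*0.0 + 13.4*0.0 = 9.2 + 0.0 + 0.0 = 9.2


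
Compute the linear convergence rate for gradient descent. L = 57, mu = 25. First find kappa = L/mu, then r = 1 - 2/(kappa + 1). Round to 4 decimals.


Step 1: Compute the condition number.
kappa = L/mu = 57/25 = 2.28
Step 2: Compute the convergence rate.
r = 1 - 2/(kappa + 1) = 1 - 2*mu/(L + mu) = (L - mu)/(L + mu) = 32/82 = 0.3902


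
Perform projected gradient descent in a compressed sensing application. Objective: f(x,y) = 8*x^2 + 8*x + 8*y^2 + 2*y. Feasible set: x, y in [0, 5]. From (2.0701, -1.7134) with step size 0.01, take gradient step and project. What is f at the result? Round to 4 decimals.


Step 1: Compute gradient at (2.0701, -1.7134).
grad_x = 2*8*2.0701 + 8 = 41.1216
grad_y = 2*8*-1.7134 + 2 = -25.4144
Step 2: Gradient step.
x_raw = 2.0701 - 0.01*41.1216 = 1.6589
y_raw = -1.7134 - 0.01*-25.4144 = -1.4593
Step 3: Project onto [0, 5].
x_proj = clip(1.6589) = 1.6589
y_proj = clip(-1.4593) = 0.0
Step 4: Evaluate f.
f(1.6589, 0.0) = 35.2862
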